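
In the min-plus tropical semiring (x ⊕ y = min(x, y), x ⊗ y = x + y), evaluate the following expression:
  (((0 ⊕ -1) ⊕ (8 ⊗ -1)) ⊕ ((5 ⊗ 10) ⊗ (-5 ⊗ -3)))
(((0 ⊕ -1) ⊕ (8 ⊗ -1)) ⊕ ((5 ⊗ 10) ⊗ (-5 ⊗ -3))) = -1

Expand innermost to outermost. Recall ⊕ takes the minimum of its arguments and ⊗ takes their sum. Working out the expression (((0 ⊕ -1) ⊕ (8 ⊗ -1)) ⊕ ((5 ⊗ 10) ⊗ (-5 ⊗ -3))) gives -1.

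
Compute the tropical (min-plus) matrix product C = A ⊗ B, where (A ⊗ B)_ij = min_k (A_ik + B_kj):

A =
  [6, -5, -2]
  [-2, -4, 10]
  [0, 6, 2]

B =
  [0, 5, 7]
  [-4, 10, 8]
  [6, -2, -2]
A ⊗ B =
  [-9, -4, -4]
  [-8, 3, 4]
  [0, 0, 0]

Apply the min-plus product entry-by-entry:
  C[0][0] = min over k of (A[0][0] + B[0][0] = 6 + 0 = 6, A[0][1] + B[1][0] = -5 + -4 = -9, A[0][2] + B[2][0] = -2 + 6 = 4) = -9 (attained at k = 1)
  C[0][1] = min over k of (A[0][0] + B[0][1] = 6 + 5 = 11, A[0][1] + B[1][1] = -5 + 10 = 5, A[0][2] + B[2][1] = -2 + -2 = -4) = -4 (attained at k = 2)
  C[0][2] = min over k of (A[0][0] + B[0][2] = 6 + 7 = 13, A[0][1] + B[1][2] = -5 + 8 = 3, A[0][2] + B[2][2] = -2 + -2 = -4) = -4 (attained at k = 2)
  C[1][0] = min over k of (A[1][0] + B[0][0] = -2 + 0 = -2, A[1][1] + B[1][0] = -4 + -4 = -8, A[1][2] + B[2][0] = 10 + 6 = 16) = -8 (attained at k = 1)
  C[1][1] = min over k of (A[1][0] + B[0][1] = -2 + 5 = 3, A[1][1] + B[1][1] = -4 + 10 = 6, A[1][2] + B[2][1] = 10 + -2 = 8) = 3 (attained at k = 0)
  C[1][2] = min over k of (A[1][0] + B[0][2] = -2 + 7 = 5, A[1][1] + B[1][2] = -4 + 8 = 4, A[1][2] + B[2][2] = 10 + -2 = 8) = 4 (attained at k = 1)
  C[2][0] = min over k of (A[2][0] + B[0][0] = 0 + 0 = 0, A[2][1] + B[1][0] = 6 + -4 = 2, A[2][2] + B[2][0] = 2 + 6 = 8) = 0 (attained at k = 0)
  C[2][1] = min over k of (A[2][0] + B[0][1] = 0 + 5 = 5, A[2][1] + B[1][1] = 6 + 10 = 16, A[2][2] + B[2][1] = 2 + -2 = 0) = 0 (attained at k = 2)
  C[2][2] = min over k of (A[2][0] + B[0][2] = 0 + 7 = 7, A[2][1] + B[1][2] = 6 + 8 = 14, A[2][2] + B[2][2] = 2 + -2 = 0) = 0 (attained at k = 2)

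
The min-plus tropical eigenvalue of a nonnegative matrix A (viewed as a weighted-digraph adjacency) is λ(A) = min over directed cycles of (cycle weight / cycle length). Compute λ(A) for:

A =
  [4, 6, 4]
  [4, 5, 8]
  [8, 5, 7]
λ(A) = 4

Enumerate directed cycles and compute their means (weight / length). Sample:
  cycle 0 → 0: weight = 4, length = 1, mean = 4/1 ≈ 4.000
  cycle 1 → 1: weight = 5, length = 1, mean = 5/1 ≈ 5.000
  cycle 2 → 2: weight = 7, length = 1, mean = 7/1 ≈ 7.000
  cycle 0 → 1 → 0: weight = 10, length = 2, mean = 10/2 ≈ 5.000
  cycle 0 → 2 → 0: weight = 12, length = 2, mean = 12/2 ≈ 6.000
  cycle 1 → 0 → 1: weight = 10, length = 2, mean = 10/2 ≈ 5.000
Minimum mean = 4.000, attained e.g. along the cycle 0 → 0 with weight 4 and length 1. So λ(A) = 4/1 = 4.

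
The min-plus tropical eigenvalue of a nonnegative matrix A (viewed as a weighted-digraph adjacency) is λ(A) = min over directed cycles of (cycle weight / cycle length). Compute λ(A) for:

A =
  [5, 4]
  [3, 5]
λ(A) = 7/2

Enumerate directed cycles and compute their means (weight / length). Sample:
  cycle 0 → 0: weight = 5, length = 1, mean = 5/1 ≈ 5.000
  cycle 1 → 1: weight = 5, length = 1, mean = 5/1 ≈ 5.000
  cycle 0 → 1 → 0: weight = 7, length = 2, mean = 7/2 ≈ 3.500
  cycle 1 → 0 → 1: weight = 7, length = 2, mean = 7/2 ≈ 3.500
Minimum mean = 3.500, attained e.g. along the cycle 0 → 1 → 0 with weight 7 and length 2. So λ(A) = 7/2 = 7/2.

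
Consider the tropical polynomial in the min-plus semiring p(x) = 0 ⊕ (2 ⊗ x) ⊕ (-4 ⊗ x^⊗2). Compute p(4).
p(4) = 0

A tropical monomial a ⊗ x^⊗i evaluates to a + i · x. Evaluating each term at x = 4:
  Term 0 contributes 0 + 0 · 4 = 0
  Term 1 contributes 2 + 1 · 4 = 6
  Term 2 contributes -4 + 2 · 4 = 4
p(4) = ⊕ of these = min[0, 6, 4] = 0.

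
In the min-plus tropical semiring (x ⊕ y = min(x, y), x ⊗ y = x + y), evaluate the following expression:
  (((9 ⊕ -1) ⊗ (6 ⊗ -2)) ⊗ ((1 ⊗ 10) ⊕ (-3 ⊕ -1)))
(((9 ⊕ -1) ⊗ (6 ⊗ -2)) ⊗ ((1 ⊗ 10) ⊕ (-3 ⊕ -1))) = 0

Expand innermost to outermost. Recall ⊕ takes the minimum of its arguments and ⊗ takes their sum. Working out the expression (((9 ⊕ -1) ⊗ (6 ⊗ -2)) ⊗ ((1 ⊗ 10) ⊕ (-3 ⊕ -1))) gives 0.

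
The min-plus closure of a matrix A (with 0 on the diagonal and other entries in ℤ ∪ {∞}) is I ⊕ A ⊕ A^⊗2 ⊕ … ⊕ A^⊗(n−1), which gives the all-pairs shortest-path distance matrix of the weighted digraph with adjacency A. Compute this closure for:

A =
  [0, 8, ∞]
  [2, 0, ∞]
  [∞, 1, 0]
Closure =
  [0, 8, ∞]
  [2, 0, ∞]
  [3, 1, 0]

This is the Floyd-Warshall all-pairs shortest-path computation. For each intermediate vertex k = 0, 1, …, 2, update dist[i][j] ← min(dist[i][j], dist[i][k] + dist[k][j]). The final matrix gives, for each (i, j), the minimum total weight of any directed path from i to j (possibly empty when i = j).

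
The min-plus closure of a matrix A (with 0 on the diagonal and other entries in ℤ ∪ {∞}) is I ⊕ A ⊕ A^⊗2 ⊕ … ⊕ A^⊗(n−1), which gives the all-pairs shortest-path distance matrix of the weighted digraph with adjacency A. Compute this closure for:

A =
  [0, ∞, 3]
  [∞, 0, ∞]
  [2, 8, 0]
Closure =
  [0, 11, 3]
  [∞, 0, ∞]
  [2, 8, 0]

This is the Floyd-Warshall all-pairs shortest-path computation. For each intermediate vertex k = 0, 1, …, 2, update dist[i][j] ← min(dist[i][j], dist[i][k] + dist[k][j]). The final matrix gives, for each (i, j), the minimum total weight of any directed path from i to j (possibly empty when i = j).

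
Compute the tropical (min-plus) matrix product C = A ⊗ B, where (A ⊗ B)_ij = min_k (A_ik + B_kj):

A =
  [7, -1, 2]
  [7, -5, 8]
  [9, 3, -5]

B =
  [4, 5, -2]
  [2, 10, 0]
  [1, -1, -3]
A ⊗ B =
  [1, 1, -1]
  [-3, 5, -5]
  [-4, -6, -8]

Apply the min-plus product entry-by-entry:
  C[0][0] = min over k of (A[0][0] + B[0][0] = 7 + 4 = 11, A[0][1] + B[1][0] = -1 + 2 = 1, A[0][2] + B[2][0] = 2 + 1 = 3) = 1 (attained at k = 1)
  C[0][1] = min over k of (A[0][0] + B[0][1] = 7 + 5 = 12, A[0][1] + B[1][1] = -1 + 10 = 9, A[0][2] + B[2][1] = 2 + -1 = 1) = 1 (attained at k = 2)
  C[0][2] = min over k of (A[0][0] + B[0][2] = 7 + -2 = 5, A[0][1] + B[1][2] = -1 + 0 = -1, A[0][2] + B[2][2] = 2 + -3 = -1) = -1 (attained at k = 1)
  C[1][0] = min over k of (A[1][0] + B[0][0] = 7 + 4 = 11, A[1][1] + B[1][0] = -5 + 2 = -3, A[1][2] + B[2][0] = 8 + 1 = 9) = -3 (attained at k = 1)
  C[1][1] = min over k of (A[1][0] + B[0][1] = 7 + 5 = 12, A[1][1] + B[1][1] = -5 + 10 = 5, A[1][2] + B[2][1] = 8 + -1 = 7) = 5 (attained at k = 1)
  C[1][2] = min over k of (A[1][0] + B[0][2] = 7 + -2 = 5, A[1][1] + B[1][2] = -5 + 0 = -5, A[1][2] + B[2][2] = 8 + -3 = 5) = -5 (attained at k = 1)
  C[2][0] = min over k of (A[2][0] + B[0][0] = 9 + 4 = 13, A[2][1] + B[1][0] = 3 + 2 = 5, A[2][2] + B[2][0] = -5 + 1 = -4) = -4 (attained at k = 2)
  C[2][1] = min over k of (A[2][0] + B[0][1] = 9 + 5 = 14, A[2][1] + B[1][1] = 3 + 10 = 13, A[2][2] + B[2][1] = -5 + -1 = -6) = -6 (attained at k = 2)
  C[2][2] = min over k of (A[2][0] + B[0][2] = 9 + -2 = 7, A[2][1] + B[1][2] = 3 + 0 = 3, A[2][2] + B[2][2] = -5 + -3 = -8) = -8 (attained at k = 2)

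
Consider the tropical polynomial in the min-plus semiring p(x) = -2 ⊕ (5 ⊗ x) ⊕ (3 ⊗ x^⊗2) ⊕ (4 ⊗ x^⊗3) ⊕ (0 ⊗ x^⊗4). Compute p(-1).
p(-1) = -4

A tropical monomial a ⊗ x^⊗i evaluates to a + i · x. Evaluating each term at x = -1:
  Term 0 contributes -2 + 0 · -1 = -2
  Term 1 contributes 5 + 1 · -1 = 4
  Term 2 contributes 3 + 2 · -1 = 1
  Term 3 contributes 4 + 3 · -1 = 1
  Term 4 contributes 0 + 4 · -1 = -4
p(-1) = ⊕ of these = min[-2, 4, 1, 1, -4] = -4.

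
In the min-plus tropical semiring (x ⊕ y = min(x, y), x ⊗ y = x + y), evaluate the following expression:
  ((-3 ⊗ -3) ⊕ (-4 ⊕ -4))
((-3 ⊗ -3) ⊕ (-4 ⊕ -4)) = -6

Expand innermost to outermost. Recall ⊕ takes the minimum of its arguments and ⊗ takes their sum. Working out the expression ((-3 ⊗ -3) ⊕ (-4 ⊕ -4)) gives -6.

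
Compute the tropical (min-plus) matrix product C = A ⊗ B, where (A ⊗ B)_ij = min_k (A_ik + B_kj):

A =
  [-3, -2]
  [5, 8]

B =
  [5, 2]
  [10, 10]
A ⊗ B =
  [2, -1]
  [10, 7]

Apply the min-plus product entry-by-entry:
  C[0][0] = min over k of (A[0][0] + B[0][0] = -3 + 5 = 2, A[0][1] + B[1][0] = -2 + 10 = 8) = 2 (attained at k = 0)
  C[0][1] = min over k of (A[0][0] + B[0][1] = -3 + 2 = -1, A[0][1] + B[1][1] = -2 + 10 = 8) = -1 (attained at k = 0)
  C[1][0] = min over k of (A[1][0] + B[0][0] = 5 + 5 = 10, A[1][1] + B[1][0] = 8 + 10 = 18) = 10 (attained at k = 0)
  C[1][1] = min over k of (A[1][0] + B[0][1] = 5 + 2 = 7, A[1][1] + B[1][1] = 8 + 10 = 18) = 7 (attained at k = 0)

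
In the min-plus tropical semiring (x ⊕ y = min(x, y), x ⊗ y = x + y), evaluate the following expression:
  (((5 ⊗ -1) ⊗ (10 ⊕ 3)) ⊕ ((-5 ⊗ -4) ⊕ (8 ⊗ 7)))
(((5 ⊗ -1) ⊗ (10 ⊕ 3)) ⊕ ((-5 ⊗ -4) ⊕ (8 ⊗ 7))) = -9

Expand innermost to outermost. Recall ⊕ takes the minimum of its arguments and ⊗ takes their sum. Working out the expression (((5 ⊗ -1) ⊗ (10 ⊕ 3)) ⊕ ((-5 ⊗ -4) ⊕ (8 ⊗ 7))) gives -9.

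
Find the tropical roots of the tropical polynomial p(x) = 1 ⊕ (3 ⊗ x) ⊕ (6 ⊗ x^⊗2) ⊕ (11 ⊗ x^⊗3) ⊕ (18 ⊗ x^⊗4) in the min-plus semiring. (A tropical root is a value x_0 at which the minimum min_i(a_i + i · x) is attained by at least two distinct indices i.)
Roots: {-7, -5, -3, -2}

Each tropical root is a break point of the lower envelope of the lines y = a_i + i · x (there are 5 lines, with slopes 0, 1, ..., 4). Only the lines that attain the minimum somewhere contribute to roots; other lines are dominated. Here the surviving (envelope) indices are i = 4, i = 3, i = 2, i = 1, i = 0.
Intersections between consecutive envelope lines give the roots: for adjacent envelope indices i < j the intersection is x = (a_i − a_j) / (j − i). Reading off the sorted break points: {-7, -5, -3, -2}.
Verification: at each break x_0, at least two indices attain the minimum of min_i(a_i + i · x_0).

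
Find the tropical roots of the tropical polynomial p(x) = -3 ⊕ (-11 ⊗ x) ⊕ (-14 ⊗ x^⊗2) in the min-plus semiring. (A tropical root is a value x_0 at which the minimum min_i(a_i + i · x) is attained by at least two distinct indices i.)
Roots: {3, 8}

Each tropical root is a break point of the lower envelope of the lines y = a_i + i · x (there are 3 lines, with slopes 0, 1, ..., 2). Only the lines that attain the minimum somewhere contribute to roots; other lines are dominated. Here the surviving (envelope) indices are i = 2, i = 1, i = 0.
Intersections between consecutive envelope lines give the roots: for adjacent envelope indices i < j the intersection is x = (a_i − a_j) / (j − i). Reading off the sorted break points: {3, 8}.
Verification: at each break x_0, at least two indices attain the minimum of min_i(a_i + i · x_0).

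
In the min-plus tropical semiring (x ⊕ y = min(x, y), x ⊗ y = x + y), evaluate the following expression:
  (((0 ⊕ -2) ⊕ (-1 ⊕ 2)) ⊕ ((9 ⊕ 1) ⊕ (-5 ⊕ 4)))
(((0 ⊕ -2) ⊕ (-1 ⊕ 2)) ⊕ ((9 ⊕ 1) ⊕ (-5 ⊕ 4))) = -5

Expand innermost to outermost. Recall ⊕ takes the minimum of its arguments and ⊗ takes their sum. Working out the expression (((0 ⊕ -2) ⊕ (-1 ⊕ 2)) ⊕ ((9 ⊕ 1) ⊕ (-5 ⊕ 4))) gives -5.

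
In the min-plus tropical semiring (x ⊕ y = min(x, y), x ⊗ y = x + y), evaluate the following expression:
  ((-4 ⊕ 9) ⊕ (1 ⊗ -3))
((-4 ⊕ 9) ⊕ (1 ⊗ -3)) = -4

Expand innermost to outermost. Recall ⊕ takes the minimum of its arguments and ⊗ takes their sum. Working out the expression ((-4 ⊕ 9) ⊕ (1 ⊗ -3)) gives -4.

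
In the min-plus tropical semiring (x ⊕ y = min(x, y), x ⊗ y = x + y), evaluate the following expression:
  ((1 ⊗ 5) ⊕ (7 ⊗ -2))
((1 ⊗ 5) ⊕ (7 ⊗ -2)) = 5

Expand innermost to outermost. Recall ⊕ takes the minimum of its arguments and ⊗ takes their sum. Working out the expression ((1 ⊗ 5) ⊕ (7 ⊗ -2)) gives 5.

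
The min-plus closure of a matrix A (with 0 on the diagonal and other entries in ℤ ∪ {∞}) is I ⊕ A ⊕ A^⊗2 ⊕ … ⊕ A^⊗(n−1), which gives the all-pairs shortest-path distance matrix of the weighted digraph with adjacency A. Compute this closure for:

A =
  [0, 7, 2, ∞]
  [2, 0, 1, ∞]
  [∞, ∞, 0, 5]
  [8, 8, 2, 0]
Closure =
  [0, 7, 2, 7]
  [2, 0, 1, 6]
  [13, 13, 0, 5]
  [8, 8, 2, 0]

This is the Floyd-Warshall all-pairs shortest-path computation. For each intermediate vertex k = 0, 1, …, 3, update dist[i][j] ← min(dist[i][j], dist[i][k] + dist[k][j]). The final matrix gives, for each (i, j), the minimum total weight of any directed path from i to j (possibly empty when i = j).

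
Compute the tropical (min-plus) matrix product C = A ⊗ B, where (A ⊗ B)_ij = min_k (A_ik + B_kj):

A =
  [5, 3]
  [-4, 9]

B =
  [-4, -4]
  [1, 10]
A ⊗ B =
  [1, 1]
  [-8, -8]

Apply the min-plus product entry-by-entry:
  C[0][0] = min over k of (A[0][0] + B[0][0] = 5 + -4 = 1, A[0][1] + B[1][0] = 3 + 1 = 4) = 1 (attained at k = 0)
  C[0][1] = min over k of (A[0][0] + B[0][1] = 5 + -4 = 1, A[0][1] + B[1][1] = 3 + 10 = 13) = 1 (attained at k = 0)
  C[1][0] = min over k of (A[1][0] + B[0][0] = -4 + -4 = -8, A[1][1] + B[1][0] = 9 + 1 = 10) = -8 (attained at k = 0)
  C[1][1] = min over k of (A[1][0] + B[0][1] = -4 + -4 = -8, A[1][1] + B[1][1] = 9 + 10 = 19) = -8 (attained at k = 0)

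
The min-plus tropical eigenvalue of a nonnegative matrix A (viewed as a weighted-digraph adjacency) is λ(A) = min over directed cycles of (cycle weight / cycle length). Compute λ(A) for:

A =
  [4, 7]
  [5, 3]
λ(A) = 3

Enumerate directed cycles and compute their means (weight / length). Sample:
  cycle 0 → 0: weight = 4, length = 1, mean = 4/1 ≈ 4.000
  cycle 1 → 1: weight = 3, length = 1, mean = 3/1 ≈ 3.000
  cycle 0 → 1 → 0: weight = 12, length = 2, mean = 12/2 ≈ 6.000
  cycle 1 → 0 → 1: weight = 12, length = 2, mean = 12/2 ≈ 6.000
Minimum mean = 3.000, attained e.g. along the cycle 1 → 1 with weight 3 and length 1. So λ(A) = 3/1 = 3.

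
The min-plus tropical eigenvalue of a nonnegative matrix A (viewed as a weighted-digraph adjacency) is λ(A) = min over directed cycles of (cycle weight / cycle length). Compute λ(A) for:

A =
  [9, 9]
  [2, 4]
λ(A) = 4

Enumerate directed cycles and compute their means (weight / length). Sample:
  cycle 0 → 0: weight = 9, length = 1, mean = 9/1 ≈ 9.000
  cycle 1 → 1: weight = 4, length = 1, mean = 4/1 ≈ 4.000
  cycle 0 → 1 → 0: weight = 11, length = 2, mean = 11/2 ≈ 5.500
  cycle 1 → 0 → 1: weight = 11, length = 2, mean = 11/2 ≈ 5.500
Minimum mean = 4.000, attained e.g. along the cycle 1 → 1 with weight 4 and length 1. So λ(A) = 4/1 = 4.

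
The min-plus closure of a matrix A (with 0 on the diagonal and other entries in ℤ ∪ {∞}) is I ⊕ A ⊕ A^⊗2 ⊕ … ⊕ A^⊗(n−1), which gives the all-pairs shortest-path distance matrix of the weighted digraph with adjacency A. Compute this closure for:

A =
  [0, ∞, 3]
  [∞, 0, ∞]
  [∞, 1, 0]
Closure =
  [0, 4, 3]
  [∞, 0, ∞]
  [∞, 1, 0]

This is the Floyd-Warshall all-pairs shortest-path computation. For each intermediate vertex k = 0, 1, …, 2, update dist[i][j] ← min(dist[i][j], dist[i][k] + dist[k][j]). The final matrix gives, for each (i, j), the minimum total weight of any directed path from i to j (possibly empty when i = j).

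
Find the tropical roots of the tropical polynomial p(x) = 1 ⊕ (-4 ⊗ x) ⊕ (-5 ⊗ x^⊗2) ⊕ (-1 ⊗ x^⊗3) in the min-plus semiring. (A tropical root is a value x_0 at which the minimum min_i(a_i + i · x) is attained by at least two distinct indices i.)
Roots: {-4, 1, 5}

Each tropical root is a break point of the lower envelope of the lines y = a_i + i · x (there are 4 lines, with slopes 0, 1, ..., 3). Only the lines that attain the minimum somewhere contribute to roots; other lines are dominated. Here the surviving (envelope) indices are i = 3, i = 2, i = 1, i = 0.
Intersections between consecutive envelope lines give the roots: for adjacent envelope indices i < j the intersection is x = (a_i − a_j) / (j − i). Reading off the sorted break points: {-4, 1, 5}.
Verification: at each break x_0, at least two indices attain the minimum of min_i(a_i + i · x_0).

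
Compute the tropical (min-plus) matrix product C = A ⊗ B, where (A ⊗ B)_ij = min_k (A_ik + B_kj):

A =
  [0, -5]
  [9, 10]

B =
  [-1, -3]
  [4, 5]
A ⊗ B =
  [-1, -3]
  [8, 6]

Apply the min-plus product entry-by-entry:
  C[0][0] = min over k of (A[0][0] + B[0][0] = 0 + -1 = -1, A[0][1] + B[1][0] = -5 + 4 = -1) = -1 (attained at k = 0)
  C[0][1] = min over k of (A[0][0] + B[0][1] = 0 + -3 = -3, A[0][1] + B[1][1] = -5 + 5 = 0) = -3 (attained at k = 0)
  C[1][0] = min over k of (A[1][0] + B[0][0] = 9 + -1 = 8, A[1][1] + B[1][0] = 10 + 4 = 14) = 8 (attained at k = 0)
  C[1][1] = min over k of (A[1][0] + B[0][1] = 9 + -3 = 6, A[1][1] + B[1][1] = 10 + 5 = 15) = 6 (attained at k = 0)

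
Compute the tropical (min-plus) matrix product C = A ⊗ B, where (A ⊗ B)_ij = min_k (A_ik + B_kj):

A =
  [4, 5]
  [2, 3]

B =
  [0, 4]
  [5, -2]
A ⊗ B =
  [4, 3]
  [2, 1]

Apply the min-plus product entry-by-entry:
  C[0][0] = min over k of (A[0][0] + B[0][0] = 4 + 0 = 4, A[0][1] + B[1][0] = 5 + 5 = 10) = 4 (attained at k = 0)
  C[0][1] = min over k of (A[0][0] + B[0][1] = 4 + 4 = 8, A[0][1] + B[1][1] = 5 + -2 = 3) = 3 (attained at k = 1)
  C[1][0] = min over k of (A[1][0] + B[0][0] = 2 + 0 = 2, A[1][1] + B[1][0] = 3 + 5 = 8) = 2 (attained at k = 0)
  C[1][1] = min over k of (A[1][0] + B[0][1] = 2 + 4 = 6, A[1][1] + B[1][1] = 3 + -2 = 1) = 1 (attained at k = 1)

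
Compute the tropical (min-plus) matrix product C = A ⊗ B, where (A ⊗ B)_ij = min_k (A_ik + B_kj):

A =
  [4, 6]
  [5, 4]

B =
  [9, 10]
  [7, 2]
A ⊗ B =
  [13, 8]
  [11, 6]

Apply the min-plus product entry-by-entry:
  C[0][0] = min over k of (A[0][0] + B[0][0] = 4 + 9 = 13, A[0][1] + B[1][0] = 6 + 7 = 13) = 13 (attained at k = 0)
  C[0][1] = min over k of (A[0][0] + B[0][1] = 4 + 10 = 14, A[0][1] + B[1][1] = 6 + 2 = 8) = 8 (attained at k = 1)
  C[1][0] = min over k of (A[1][0] + B[0][0] = 5 + 9 = 14, A[1][1] + B[1][0] = 4 + 7 = 11) = 11 (attained at k = 1)
  C[1][1] = min over k of (A[1][0] + B[0][1] = 5 + 10 = 15, A[1][1] + B[1][1] = 4 + 2 = 6) = 6 (attained at k = 1)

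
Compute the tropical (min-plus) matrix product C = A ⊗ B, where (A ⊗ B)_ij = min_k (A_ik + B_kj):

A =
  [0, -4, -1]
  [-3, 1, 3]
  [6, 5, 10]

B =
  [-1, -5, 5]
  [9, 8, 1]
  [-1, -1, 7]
A ⊗ B =
  [-2, -5, -3]
  [-4, -8, 2]
  [5, 1, 6]

Apply the min-plus product entry-by-entry:
  C[0][0] = min over k of (A[0][0] + B[0][0] = 0 + -1 = -1, A[0][1] + B[1][0] = -4 + 9 = 5, A[0][2] + B[2][0] = -1 + -1 = -2) = -2 (attained at k = 2)
  C[0][1] = min over k of (A[0][0] + B[0][1] = 0 + -5 = -5, A[0][1] + B[1][1] = -4 + 8 = 4, A[0][2] + B[2][1] = -1 + -1 = -2) = -5 (attained at k = 0)
  C[0][2] = min over k of (A[0][0] + B[0][2] = 0 + 5 = 5, A[0][1] + B[1][2] = -4 + 1 = -3, A[0][2] + B[2][2] = -1 + 7 = 6) = -3 (attained at k = 1)
  C[1][0] = min over k of (A[1][0] + B[0][0] = -3 + -1 = -4, A[1][1] + B[1][0] = 1 + 9 = 10, A[1][2] + B[2][0] = 3 + -1 = 2) = -4 (attained at k = 0)
  C[1][1] = min over k of (A[1][0] + B[0][1] = -3 + -5 = -8, A[1][1] + B[1][1] = 1 + 8 = 9, A[1][2] + B[2][1] = 3 + -1 = 2) = -8 (attained at k = 0)
  C[1][2] = min over k of (A[1][0] + B[0][2] = -3 + 5 = 2, A[1][1] + B[1][2] = 1 + 1 = 2, A[1][2] + B[2][2] = 3 + 7 = 10) = 2 (attained at k = 0)
  C[2][0] = min over k of (A[2][0] + B[0][0] = 6 + -1 = 5, A[2][1] + B[1][0] = 5 + 9 = 14, A[2][2] + B[2][0] = 10 + -1 = 9) = 5 (attained at k = 0)
  C[2][1] = min over k of (A[2][0] + B[0][1] = 6 + -5 = 1, A[2][1] + B[1][1] = 5 + 8 = 13, A[2][2] + B[2][1] = 10 + -1 = 9) = 1 (attained at k = 0)
  C[2][2] = min over k of (A[2][0] + B[0][2] = 6 + 5 = 11, A[2][1] + B[1][2] = 5 + 1 = 6, A[2][2] + B[2][2] = 10 + 7 = 17) = 6 (attained at k = 1)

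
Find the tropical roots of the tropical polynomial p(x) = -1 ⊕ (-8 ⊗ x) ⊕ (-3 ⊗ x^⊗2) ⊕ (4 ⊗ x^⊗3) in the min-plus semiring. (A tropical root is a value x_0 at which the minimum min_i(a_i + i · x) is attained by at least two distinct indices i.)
Roots: {-7, -5, 7}

Each tropical root is a break point of the lower envelope of the lines y = a_i + i · x (there are 4 lines, with slopes 0, 1, ..., 3). Only the lines that attain the minimum somewhere contribute to roots; other lines are dominated. Here the surviving (envelope) indices are i = 3, i = 2, i = 1, i = 0.
Intersections between consecutive envelope lines give the roots: for adjacent envelope indices i < j the intersection is x = (a_i − a_j) / (j − i). Reading off the sorted break points: {-7, -5, 7}.
Verification: at each break x_0, at least two indices attain the minimum of min_i(a_i + i · x_0).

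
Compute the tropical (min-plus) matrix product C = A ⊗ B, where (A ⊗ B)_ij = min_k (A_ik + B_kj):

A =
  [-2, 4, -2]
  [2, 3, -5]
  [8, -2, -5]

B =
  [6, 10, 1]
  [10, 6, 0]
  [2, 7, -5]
A ⊗ B =
  [0, 5, -7]
  [-3, 2, -10]
  [-3, 2, -10]

Apply the min-plus product entry-by-entry:
  C[0][0] = min over k of (A[0][0] + B[0][0] = -2 + 6 = 4, A[0][1] + B[1][0] = 4 + 10 = 14, A[0][2] + B[2][0] = -2 + 2 = 0) = 0 (attained at k = 2)
  C[0][1] = min over k of (A[0][0] + B[0][1] = -2 + 10 = 8, A[0][1] + B[1][1] = 4 + 6 = 10, A[0][2] + B[2][1] = -2 + 7 = 5) = 5 (attained at k = 2)
  C[0][2] = min over k of (A[0][0] + B[0][2] = -2 + 1 = -1, A[0][1] + B[1][2] = 4 + 0 = 4, A[0][2] + B[2][2] = -2 + -5 = -7) = -7 (attained at k = 2)
  C[1][0] = min over k of (A[1][0] + B[0][0] = 2 + 6 = 8, A[1][1] + B[1][0] = 3 + 10 = 13, A[1][2] + B[2][0] = -5 + 2 = -3) = -3 (attained at k = 2)
  C[1][1] = min over k of (A[1][0] + B[0][1] = 2 + 10 = 12, A[1][1] + B[1][1] = 3 + 6 = 9, A[1][2] + B[2][1] = -5 + 7 = 2) = 2 (attained at k = 2)
  C[1][2] = min over k of (A[1][0] + B[0][2] = 2 + 1 = 3, A[1][1] + B[1][2] = 3 + 0 = 3, A[1][2] + B[2][2] = -5 + -5 = -10) = -10 (attained at k = 2)
  C[2][0] = min over k of (A[2][0] + B[0][0] = 8 + 6 = 14, A[2][1] + B[1][0] = -2 + 10 = 8, A[2][2] + B[2][0] = -5 + 2 = -3) = -3 (attained at k = 2)
  C[2][1] = min over k of (A[2][0] + B[0][1] = 8 + 10 = 18, A[2][1] + B[1][1] = -2 + 6 = 4, A[2][2] + B[2][1] = -5 + 7 = 2) = 2 (attained at k = 2)
  C[2][2] = min over k of (A[2][0] + B[0][2] = 8 + 1 = 9, A[2][1] + B[1][2] = -2 + 0 = -2, A[2][2] + B[2][2] = -5 + -5 = -10) = -10 (attained at k = 2)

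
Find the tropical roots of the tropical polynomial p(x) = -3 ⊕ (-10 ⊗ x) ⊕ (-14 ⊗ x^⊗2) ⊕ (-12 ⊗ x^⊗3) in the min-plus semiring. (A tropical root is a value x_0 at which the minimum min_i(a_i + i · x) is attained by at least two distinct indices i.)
Roots: {-2, 4, 7}

Each tropical root is a break point of the lower envelope of the lines y = a_i + i · x (there are 4 lines, with slopes 0, 1, ..., 3). Only the lines that attain the minimum somewhere contribute to roots; other lines are dominated. Here the surviving (envelope) indices are i = 3, i = 2, i = 1, i = 0.
Intersections between consecutive envelope lines give the roots: for adjacent envelope indices i < j the intersection is x = (a_i − a_j) / (j − i). Reading off the sorted break points: {-2, 4, 7}.
Verification: at each break x_0, at least two indices attain the minimum of min_i(a_i + i · x_0).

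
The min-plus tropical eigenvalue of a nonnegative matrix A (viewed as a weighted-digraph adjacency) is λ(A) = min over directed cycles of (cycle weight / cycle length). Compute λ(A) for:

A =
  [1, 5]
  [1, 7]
λ(A) = 1

Enumerate directed cycles and compute their means (weight / length). Sample:
  cycle 0 → 0: weight = 1, length = 1, mean = 1/1 ≈ 1.000
  cycle 1 → 1: weight = 7, length = 1, mean = 7/1 ≈ 7.000
  cycle 0 → 1 → 0: weight = 6, length = 2, mean = 6/2 ≈ 3.000
  cycle 1 → 0 → 1: weight = 6, length = 2, mean = 6/2 ≈ 3.000
Minimum mean = 1.000, attained e.g. along the cycle 0 → 0 with weight 1 and length 1. So λ(A) = 1/1 = 1.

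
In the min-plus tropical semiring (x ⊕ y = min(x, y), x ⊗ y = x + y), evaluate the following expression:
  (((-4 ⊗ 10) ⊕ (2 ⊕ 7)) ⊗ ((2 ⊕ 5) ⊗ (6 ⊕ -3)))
(((-4 ⊗ 10) ⊕ (2 ⊕ 7)) ⊗ ((2 ⊕ 5) ⊗ (6 ⊕ -3))) = 1

Expand innermost to outermost. Recall ⊕ takes the minimum of its arguments and ⊗ takes their sum. Working out the expression (((-4 ⊗ 10) ⊕ (2 ⊕ 7)) ⊗ ((2 ⊕ 5) ⊗ (6 ⊕ -3))) gives 1.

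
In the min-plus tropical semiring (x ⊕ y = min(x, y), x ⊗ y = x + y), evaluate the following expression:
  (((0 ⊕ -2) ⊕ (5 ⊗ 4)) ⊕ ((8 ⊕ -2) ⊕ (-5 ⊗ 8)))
(((0 ⊕ -2) ⊕ (5 ⊗ 4)) ⊕ ((8 ⊕ -2) ⊕ (-5 ⊗ 8))) = -2

Expand innermost to outermost. Recall ⊕ takes the minimum of its arguments and ⊗ takes their sum. Working out the expression (((0 ⊕ -2) ⊕ (5 ⊗ 4)) ⊕ ((8 ⊕ -2) ⊕ (-5 ⊗ 8))) gives -2.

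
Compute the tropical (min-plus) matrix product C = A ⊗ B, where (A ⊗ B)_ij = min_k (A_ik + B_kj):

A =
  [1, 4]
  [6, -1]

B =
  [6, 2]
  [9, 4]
A ⊗ B =
  [7, 3]
  [8, 3]

Apply the min-plus product entry-by-entry:
  C[0][0] = min over k of (A[0][0] + B[0][0] = 1 + 6 = 7, A[0][1] + B[1][0] = 4 + 9 = 13) = 7 (attained at k = 0)
  C[0][1] = min over k of (A[0][0] + B[0][1] = 1 + 2 = 3, A[0][1] + B[1][1] = 4 + 4 = 8) = 3 (attained at k = 0)
  C[1][0] = min over k of (A[1][0] + B[0][0] = 6 + 6 = 12, A[1][1] + B[1][0] = -1 + 9 = 8) = 8 (attained at k = 1)
  C[1][1] = min over k of (A[1][0] + B[0][1] = 6 + 2 = 8, A[1][1] + B[1][1] = -1 + 4 = 3) = 3 (attained at k = 1)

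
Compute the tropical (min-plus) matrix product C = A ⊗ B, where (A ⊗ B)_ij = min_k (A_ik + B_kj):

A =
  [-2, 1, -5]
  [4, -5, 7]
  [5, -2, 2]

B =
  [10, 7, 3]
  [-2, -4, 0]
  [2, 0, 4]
A ⊗ B =
  [-3, -5, -1]
  [-7, -9, -5]
  [-4, -6, -2]

Apply the min-plus product entry-by-entry:
  C[0][0] = min over k of (A[0][0] + B[0][0] = -2 + 10 = 8, A[0][1] + B[1][0] = 1 + -2 = -1, A[0][2] + B[2][0] = -5 + 2 = -3) = -3 (attained at k = 2)
  C[0][1] = min over k of (A[0][0] + B[0][1] = -2 + 7 = 5, A[0][1] + B[1][1] = 1 + -4 = -3, A[0][2] + B[2][1] = -5 + 0 = -5) = -5 (attained at k = 2)
  C[0][2] = min over k of (A[0][0] + B[0][2] = -2 + 3 = 1, A[0][1] + B[1][2] = 1 + 0 = 1, A[0][2] + B[2][2] = -5 + 4 = -1) = -1 (attained at k = 2)
  C[1][0] = min over k of (A[1][0] + B[0][0] = 4 + 10 = 14, A[1][1] + B[1][0] = -5 + -2 = -7, A[1][2] + B[2][0] = 7 + 2 = 9) = -7 (attained at k = 1)
  C[1][1] = min over k of (A[1][0] + B[0][1] = 4 + 7 = 11, A[1][1] + B[1][1] = -5 + -4 = -9, A[1][2] + B[2][1] = 7 + 0 = 7) = -9 (attained at k = 1)
  C[1][2] = min over k of (A[1][0] + B[0][2] = 4 + 3 = 7, A[1][1] + B[1][2] = -5 + 0 = -5, A[1][2] + B[2][2] = 7 + 4 = 11) = -5 (attained at k = 1)
  C[2][0] = min over k of (A[2][0] + B[0][0] = 5 + 10 = 15, A[2][1] + B[1][0] = -2 + -2 = -4, A[2][2] + B[2][0] = 2 + 2 = 4) = -4 (attained at k = 1)
  C[2][1] = min over k of (A[2][0] + B[0][1] = 5 + 7 = 12, A[2][1] + B[1][1] = -2 + -4 = -6, A[2][2] + B[2][1] = 2 + 0 = 2) = -6 (attained at k = 1)
  C[2][2] = min over k of (A[2][0] + B[0][2] = 5 + 3 = 8, A[2][1] + B[1][2] = -2 + 0 = -2, A[2][2] + B[2][2] = 2 + 4 = 6) = -2 (attained at k = 1)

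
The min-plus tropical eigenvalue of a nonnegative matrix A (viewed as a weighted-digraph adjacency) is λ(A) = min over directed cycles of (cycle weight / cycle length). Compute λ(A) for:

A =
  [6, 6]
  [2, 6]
λ(A) = 4

Enumerate directed cycles and compute their means (weight / length). Sample:
  cycle 0 → 0: weight = 6, length = 1, mean = 6/1 ≈ 6.000
  cycle 1 → 1: weight = 6, length = 1, mean = 6/1 ≈ 6.000
  cycle 0 → 1 → 0: weight = 8, length = 2, mean = 8/2 ≈ 4.000
  cycle 1 → 0 → 1: weight = 8, length = 2, mean = 8/2 ≈ 4.000
Minimum mean = 4.000, attained e.g. along the cycle 0 → 1 → 0 with weight 8 and length 2. So λ(A) = 8/2 = 4.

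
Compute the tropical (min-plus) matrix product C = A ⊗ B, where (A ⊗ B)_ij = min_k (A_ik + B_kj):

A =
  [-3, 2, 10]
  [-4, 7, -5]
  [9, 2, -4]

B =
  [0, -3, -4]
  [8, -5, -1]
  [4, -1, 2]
A ⊗ B =
  [-3, -6, -7]
  [-4, -7, -8]
  [0, -5, -2]

Apply the min-plus product entry-by-entry:
  C[0][0] = min over k of (A[0][0] + B[0][0] = -3 + 0 = -3, A[0][1] + B[1][0] = 2 + 8 = 10, A[0][2] + B[2][0] = 10 + 4 = 14) = -3 (attained at k = 0)
  C[0][1] = min over k of (A[0][0] + B[0][1] = -3 + -3 = -6, A[0][1] + B[1][1] = 2 + -5 = -3, A[0][2] + B[2][1] = 10 + -1 = 9) = -6 (attained at k = 0)
  C[0][2] = min over k of (A[0][0] + B[0][2] = -3 + -4 = -7, A[0][1] + B[1][2] = 2 + -1 = 1, A[0][2] + B[2][2] = 10 + 2 = 12) = -7 (attained at k = 0)
  C[1][0] = min over k of (A[1][0] + B[0][0] = -4 + 0 = -4, A[1][1] + B[1][0] = 7 + 8 = 15, A[1][2] + B[2][0] = -5 + 4 = -1) = -4 (attained at k = 0)
  C[1][1] = min over k of (A[1][0] + B[0][1] = -4 + -3 = -7, A[1][1] + B[1][1] = 7 + -5 = 2, A[1][2] + B[2][1] = -5 + -1 = -6) = -7 (attained at k = 0)
  C[1][2] = min over k of (A[1][0] + B[0][2] = -4 + -4 = -8, A[1][1] + B[1][2] = 7 + -1 = 6, A[1][2] + B[2][2] = -5 + 2 = -3) = -8 (attained at k = 0)
  C[2][0] = min over k of (A[2][0] + B[0][0] = 9 + 0 = 9, A[2][1] + B[1][0] = 2 + 8 = 10, A[2][2] + B[2][0] = -4 + 4 = 0) = 0 (attained at k = 2)
  C[2][1] = min over k of (A[2][0] + B[0][1] = 9 + -3 = 6, A[2][1] + B[1][1] = 2 + -5 = -3, A[2][2] + B[2][1] = -4 + -1 = -5) = -5 (attained at k = 2)
  C[2][2] = min over k of (A[2][0] + B[0][2] = 9 + -4 = 5, A[2][1] + B[1][2] = 2 + -1 = 1, A[2][2] + B[2][2] = -4 + 2 = -2) = -2 (attained at k = 2)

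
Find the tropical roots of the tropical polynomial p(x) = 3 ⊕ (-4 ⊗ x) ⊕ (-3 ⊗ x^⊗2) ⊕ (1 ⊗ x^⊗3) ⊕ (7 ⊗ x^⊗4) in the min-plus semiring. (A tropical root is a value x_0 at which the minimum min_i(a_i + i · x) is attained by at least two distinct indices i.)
Roots: {-6, -4, -1, 7}

Each tropical root is a break point of the lower envelope of the lines y = a_i + i · x (there are 5 lines, with slopes 0, 1, ..., 4). Only the lines that attain the minimum somewhere contribute to roots; other lines are dominated. Here the surviving (envelope) indices are i = 4, i = 3, i = 2, i = 1, i = 0.
Intersections between consecutive envelope lines give the roots: for adjacent envelope indices i < j the intersection is x = (a_i − a_j) / (j − i). Reading off the sorted break points: {-6, -4, -1, 7}.
Verification: at each break x_0, at least two indices attain the minimum of min_i(a_i + i · x_0).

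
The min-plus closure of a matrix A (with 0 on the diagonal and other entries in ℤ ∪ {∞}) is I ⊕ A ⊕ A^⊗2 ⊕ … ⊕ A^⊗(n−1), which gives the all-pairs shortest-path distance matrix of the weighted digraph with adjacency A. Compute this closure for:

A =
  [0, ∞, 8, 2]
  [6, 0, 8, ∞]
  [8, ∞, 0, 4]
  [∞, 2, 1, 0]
Closure =
  [0, 4, 3, 2]
  [6, 0, 8, 8]
  [8, 6, 0, 4]
  [8, 2, 1, 0]

This is the Floyd-Warshall all-pairs shortest-path computation. For each intermediate vertex k = 0, 1, …, 3, update dist[i][j] ← min(dist[i][j], dist[i][k] + dist[k][j]). The final matrix gives, for each (i, j), the minimum total weight of any directed path from i to j (possibly empty when i = j).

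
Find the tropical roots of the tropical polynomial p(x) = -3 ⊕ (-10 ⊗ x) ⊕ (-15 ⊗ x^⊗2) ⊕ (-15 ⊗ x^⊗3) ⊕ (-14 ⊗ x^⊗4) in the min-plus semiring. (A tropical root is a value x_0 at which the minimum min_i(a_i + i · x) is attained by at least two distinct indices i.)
Roots: {-1, 0, 5, 7}

Each tropical root is a break point of the lower envelope of the lines y = a_i + i · x (there are 5 lines, with slopes 0, 1, ..., 4). Only the lines that attain the minimum somewhere contribute to roots; other lines are dominated. Here the surviving (envelope) indices are i = 4, i = 3, i = 2, i = 1, i = 0.
Intersections between consecutive envelope lines give the roots: for adjacent envelope indices i < j the intersection is x = (a_i − a_j) / (j − i). Reading off the sorted break points: {-1, 0, 5, 7}.
Verification: at each break x_0, at least two indices attain the minimum of min_i(a_i + i · x_0).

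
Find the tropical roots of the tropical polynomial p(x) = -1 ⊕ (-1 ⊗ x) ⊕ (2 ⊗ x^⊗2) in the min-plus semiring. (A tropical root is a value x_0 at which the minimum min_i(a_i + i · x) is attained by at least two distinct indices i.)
Roots: {-3, 0}

Each tropical root is a break point of the lower envelope of the lines y = a_i + i · x (there are 3 lines, with slopes 0, 1, ..., 2). Only the lines that attain the minimum somewhere contribute to roots; other lines are dominated. Here the surviving (envelope) indices are i = 2, i = 1, i = 0.
Intersections between consecutive envelope lines give the roots: for adjacent envelope indices i < j the intersection is x = (a_i − a_j) / (j − i). Reading off the sorted break points: {-3, 0}.
Verification: at each break x_0, at least two indices attain the minimum of min_i(a_i + i · x_0).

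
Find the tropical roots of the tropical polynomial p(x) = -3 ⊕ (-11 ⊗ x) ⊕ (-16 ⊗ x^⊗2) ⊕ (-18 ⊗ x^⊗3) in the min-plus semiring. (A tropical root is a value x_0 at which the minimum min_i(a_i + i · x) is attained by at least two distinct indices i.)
Roots: {2, 5, 8}

Each tropical root is a break point of the lower envelope of the lines y = a_i + i · x (there are 4 lines, with slopes 0, 1, ..., 3). Only the lines that attain the minimum somewhere contribute to roots; other lines are dominated. Here the surviving (envelope) indices are i = 3, i = 2, i = 1, i = 0.
Intersections between consecutive envelope lines give the roots: for adjacent envelope indices i < j the intersection is x = (a_i − a_j) / (j − i). Reading off the sorted break points: {2, 5, 8}.
Verification: at each break x_0, at least two indices attain the minimum of min_i(a_i + i · x_0).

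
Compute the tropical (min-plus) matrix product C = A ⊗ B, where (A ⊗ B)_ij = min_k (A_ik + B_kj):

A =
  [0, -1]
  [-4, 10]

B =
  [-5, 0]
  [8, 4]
A ⊗ B =
  [-5, 0]
  [-9, -4]

Apply the min-plus product entry-by-entry:
  C[0][0] = min over k of (A[0][0] + B[0][0] = 0 + -5 = -5, A[0][1] + B[1][0] = -1 + 8 = 7) = -5 (attained at k = 0)
  C[0][1] = min over k of (A[0][0] + B[0][1] = 0 + 0 = 0, A[0][1] + B[1][1] = -1 + 4 = 3) = 0 (attained at k = 0)
  C[1][0] = min over k of (A[1][0] + B[0][0] = -4 + -5 = -9, A[1][1] + B[1][0] = 10 + 8 = 18) = -9 (attained at k = 0)
  C[1][1] = min over k of (A[1][0] + B[0][1] = -4 + 0 = -4, A[1][1] + B[1][1] = 10 + 4 = 14) = -4 (attained at k = 0)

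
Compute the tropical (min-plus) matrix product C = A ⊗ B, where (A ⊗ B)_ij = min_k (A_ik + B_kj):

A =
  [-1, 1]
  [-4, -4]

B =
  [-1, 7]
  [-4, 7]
A ⊗ B =
  [-3, 6]
  [-8, 3]

Apply the min-plus product entry-by-entry:
  C[0][0] = min over k of (A[0][0] + B[0][0] = -1 + -1 = -2, A[0][1] + B[1][0] = 1 + -4 = -3) = -3 (attained at k = 1)
  C[0][1] = min over k of (A[0][0] + B[0][1] = -1 + 7 = 6, A[0][1] + B[1][1] = 1 + 7 = 8) = 6 (attained at k = 0)
  C[1][0] = min over k of (A[1][0] + B[0][0] = -4 + -1 = -5, A[1][1] + B[1][0] = -4 + -4 = -8) = -8 (attained at k = 1)
  C[1][1] = min over k of (A[1][0] + B[0][1] = -4 + 7 = 3, A[1][1] + B[1][1] = -4 + 7 = 3) = 3 (attained at k = 0)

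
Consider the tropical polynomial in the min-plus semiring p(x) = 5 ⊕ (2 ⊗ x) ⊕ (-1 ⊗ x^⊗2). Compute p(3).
p(3) = 5

A tropical monomial a ⊗ x^⊗i evaluates to a + i · x. Evaluating each term at x = 3:
  Term 0 contributes 5 + 0 · 3 = 5
  Term 1 contributes 2 + 1 · 3 = 5
  Term 2 contributes -1 + 2 · 3 = 5
p(3) = ⊕ of these = min[5, 5, 5] = 5.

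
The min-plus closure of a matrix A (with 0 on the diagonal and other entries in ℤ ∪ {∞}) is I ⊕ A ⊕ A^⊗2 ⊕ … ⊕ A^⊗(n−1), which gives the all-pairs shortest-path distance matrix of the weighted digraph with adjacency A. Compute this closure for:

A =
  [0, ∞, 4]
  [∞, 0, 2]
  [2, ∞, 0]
Closure =
  [0, ∞, 4]
  [4, 0, 2]
  [2, ∞, 0]

This is the Floyd-Warshall all-pairs shortest-path computation. For each intermediate vertex k = 0, 1, …, 2, update dist[i][j] ← min(dist[i][j], dist[i][k] + dist[k][j]). The final matrix gives, for each (i, j), the minimum total weight of any directed path from i to j (possibly empty when i = j).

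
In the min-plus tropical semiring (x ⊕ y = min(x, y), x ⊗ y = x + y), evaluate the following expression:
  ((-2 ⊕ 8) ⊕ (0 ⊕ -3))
((-2 ⊕ 8) ⊕ (0 ⊕ -3)) = -3

Expand innermost to outermost. Recall ⊕ takes the minimum of its arguments and ⊗ takes their sum. Working out the expression ((-2 ⊕ 8) ⊕ (0 ⊕ -3)) gives -3.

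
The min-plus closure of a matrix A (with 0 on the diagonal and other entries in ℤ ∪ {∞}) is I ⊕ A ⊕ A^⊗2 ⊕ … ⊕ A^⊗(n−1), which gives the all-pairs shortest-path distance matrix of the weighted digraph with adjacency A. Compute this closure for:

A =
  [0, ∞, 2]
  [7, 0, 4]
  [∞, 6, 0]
Closure =
  [0, 8, 2]
  [7, 0, 4]
  [13, 6, 0]

This is the Floyd-Warshall all-pairs shortest-path computation. For each intermediate vertex k = 0, 1, …, 2, update dist[i][j] ← min(dist[i][j], dist[i][k] + dist[k][j]). The final matrix gives, for each (i, j), the minimum total weight of any directed path from i to j (possibly empty when i = j).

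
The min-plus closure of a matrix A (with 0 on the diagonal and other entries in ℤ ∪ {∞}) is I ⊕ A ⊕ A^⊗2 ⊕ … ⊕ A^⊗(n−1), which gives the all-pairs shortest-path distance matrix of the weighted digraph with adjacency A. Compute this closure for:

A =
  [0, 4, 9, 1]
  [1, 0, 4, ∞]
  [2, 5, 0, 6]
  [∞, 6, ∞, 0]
Closure =
  [0, 4, 8, 1]
  [1, 0, 4, 2]
  [2, 5, 0, 3]
  [7, 6, 10, 0]

This is the Floyd-Warshall all-pairs shortest-path computation. For each intermediate vertex k = 0, 1, …, 3, update dist[i][j] ← min(dist[i][j], dist[i][k] + dist[k][j]). The final matrix gives, for each (i, j), the minimum total weight of any directed path from i to j (possibly empty when i = j).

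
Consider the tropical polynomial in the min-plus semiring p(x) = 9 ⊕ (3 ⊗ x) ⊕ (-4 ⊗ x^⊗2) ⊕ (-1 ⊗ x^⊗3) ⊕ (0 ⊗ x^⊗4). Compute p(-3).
p(-3) = -12

A tropical monomial a ⊗ x^⊗i evaluates to a + i · x. Evaluating each term at x = -3:
  Term 0 contributes 9 + 0 · -3 = 9
  Term 1 contributes 3 + 1 · -3 = 0
  Term 2 contributes -4 + 2 · -3 = -10
  Term 3 contributes -1 + 3 · -3 = -10
  Term 4 contributes 0 + 4 · -3 = -12
p(-3) = ⊕ of these = min[9, 0, -10, -10, -12] = -12.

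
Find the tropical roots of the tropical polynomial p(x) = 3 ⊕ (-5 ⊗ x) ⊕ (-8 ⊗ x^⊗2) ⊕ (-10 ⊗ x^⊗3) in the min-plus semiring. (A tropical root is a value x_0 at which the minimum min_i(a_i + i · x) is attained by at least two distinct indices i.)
Roots: {2, 3, 8}

Each tropical root is a break point of the lower envelope of the lines y = a_i + i · x (there are 4 lines, with slopes 0, 1, ..., 3). Only the lines that attain the minimum somewhere contribute to roots; other lines are dominated. Here the surviving (envelope) indices are i = 3, i = 2, i = 1, i = 0.
Intersections between consecutive envelope lines give the roots: for adjacent envelope indices i < j the intersection is x = (a_i − a_j) / (j − i). Reading off the sorted break points: {2, 3, 8}.
Verification: at each break x_0, at least two indices attain the minimum of min_i(a_i + i · x_0).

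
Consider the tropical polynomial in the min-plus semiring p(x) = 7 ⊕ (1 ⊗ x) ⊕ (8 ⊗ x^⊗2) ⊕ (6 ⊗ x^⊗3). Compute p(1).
p(1) = 2

A tropical monomial a ⊗ x^⊗i evaluates to a + i · x. Evaluating each term at x = 1:
  Term 0 contributes 7 + 0 · 1 = 7
  Term 1 contributes 1 + 1 · 1 = 2
  Term 2 contributes 8 + 2 · 1 = 10
  Term 3 contributes 6 + 3 · 1 = 9
p(1) = ⊕ of these = min[7, 2, 10, 9] = 2.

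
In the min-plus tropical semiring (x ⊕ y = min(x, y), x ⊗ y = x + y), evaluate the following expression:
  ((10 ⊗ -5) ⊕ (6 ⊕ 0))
((10 ⊗ -5) ⊕ (6 ⊕ 0)) = 0

Expand innermost to outermost. Recall ⊕ takes the minimum of its arguments and ⊗ takes their sum. Working out the expression ((10 ⊗ -5) ⊕ (6 ⊕ 0)) gives 0.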